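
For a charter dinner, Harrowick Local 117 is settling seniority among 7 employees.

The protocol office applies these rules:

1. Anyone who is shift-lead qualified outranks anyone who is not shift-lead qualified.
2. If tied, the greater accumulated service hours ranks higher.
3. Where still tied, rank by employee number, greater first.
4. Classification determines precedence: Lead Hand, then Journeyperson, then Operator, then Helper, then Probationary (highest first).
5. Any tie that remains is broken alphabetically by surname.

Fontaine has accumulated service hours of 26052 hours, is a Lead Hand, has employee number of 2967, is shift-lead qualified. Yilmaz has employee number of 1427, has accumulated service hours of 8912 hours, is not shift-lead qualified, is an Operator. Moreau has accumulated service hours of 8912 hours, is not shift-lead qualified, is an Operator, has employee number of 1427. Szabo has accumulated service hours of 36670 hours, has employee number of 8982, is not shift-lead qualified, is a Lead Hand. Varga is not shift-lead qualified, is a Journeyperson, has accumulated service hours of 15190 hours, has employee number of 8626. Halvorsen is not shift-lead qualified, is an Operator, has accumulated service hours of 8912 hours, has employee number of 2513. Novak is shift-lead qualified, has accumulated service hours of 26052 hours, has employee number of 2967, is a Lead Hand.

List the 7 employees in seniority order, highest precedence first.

By the first rule: Fontaine and Novak (both shift-lead qualified); then Szabo, Varga, Halvorsen, Moreau and Yilmaz (each not shift-lead qualified).
Fontaine and Novak both have accumulated service hours 26052 hours, so the next rule applies.
Fontaine and Novak both have employee number 2967, so the next rule applies.
Fontaine and Novak are each Lead Hand, so the next rule applies.
Among Fontaine and Novak, alphabetically by surname: Fontaine before Novak.
Among Szabo, Varga, Halvorsen, Moreau and Yilmaz, by accumulated service hours (higher first): Szabo (36670 hours) before Varga (15190 hours) before Halvorsen, Moreau and Yilmaz (8912 hours).
Among Halvorsen, Moreau and Yilmaz, by employee number (higher first): Halvorsen (2513) before Moreau and Yilmaz (1427).
Moreau and Yilmaz are each Operator, so the next rule applies.
Among Moreau and Yilmaz, alphabetically by surname: Moreau before Yilmaz.
Full order: Fontaine, Novak, Szabo, Varga, Halvorsen, Moreau, Yilmaz.

Fontaine, Novak, Szabo, Varga, Halvorsen, Moreau, Yilmaz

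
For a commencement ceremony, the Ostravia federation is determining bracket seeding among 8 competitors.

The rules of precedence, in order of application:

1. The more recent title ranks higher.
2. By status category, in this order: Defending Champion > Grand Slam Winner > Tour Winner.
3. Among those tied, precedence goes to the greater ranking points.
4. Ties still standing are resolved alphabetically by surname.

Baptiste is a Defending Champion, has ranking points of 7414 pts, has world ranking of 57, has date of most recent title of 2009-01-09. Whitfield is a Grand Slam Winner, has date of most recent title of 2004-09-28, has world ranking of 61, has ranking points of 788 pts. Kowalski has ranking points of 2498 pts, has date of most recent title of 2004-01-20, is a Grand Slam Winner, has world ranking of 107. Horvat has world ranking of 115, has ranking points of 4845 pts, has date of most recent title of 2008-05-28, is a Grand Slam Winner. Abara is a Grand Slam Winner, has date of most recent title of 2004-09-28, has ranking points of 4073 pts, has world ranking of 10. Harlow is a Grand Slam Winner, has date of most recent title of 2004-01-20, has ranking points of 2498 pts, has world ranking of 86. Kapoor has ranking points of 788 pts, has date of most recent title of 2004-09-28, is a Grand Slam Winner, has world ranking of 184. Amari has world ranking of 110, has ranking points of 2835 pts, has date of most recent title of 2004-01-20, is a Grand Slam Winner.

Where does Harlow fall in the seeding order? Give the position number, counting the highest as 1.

By date of most recent title (later first): Baptiste (2009-01-09); then Horvat (2008-05-28); then Abara, Kapoor and Whitfield (each 2004-09-28); then Amari, Harlow and Kowalski (each 2004-01-20).
Abara, Kapoor and Whitfield are each Grand Slam Winner, so the next rule applies.
Among Abara, Kapoor and Whitfield, by ranking points (higher first): Abara (4073 pts) before Kapoor and Whitfield (788 pts).
Among Kapoor and Whitfield, alphabetically by surname: Kapoor before Whitfield.
Amari, Harlow and Kowalski are each Grand Slam Winner, so the next rule applies.
Among Amari, Harlow and Kowalski, by ranking points (higher first): Amari (2835 pts) before Harlow and Kowalski (2498 pts).
Among Harlow and Kowalski, alphabetically by surname: Harlow before Kowalski.
Order: Baptiste, Horvat, Abara, Kapoor, Whitfield, Amari, Harlow, Kowalski. So position 7.

7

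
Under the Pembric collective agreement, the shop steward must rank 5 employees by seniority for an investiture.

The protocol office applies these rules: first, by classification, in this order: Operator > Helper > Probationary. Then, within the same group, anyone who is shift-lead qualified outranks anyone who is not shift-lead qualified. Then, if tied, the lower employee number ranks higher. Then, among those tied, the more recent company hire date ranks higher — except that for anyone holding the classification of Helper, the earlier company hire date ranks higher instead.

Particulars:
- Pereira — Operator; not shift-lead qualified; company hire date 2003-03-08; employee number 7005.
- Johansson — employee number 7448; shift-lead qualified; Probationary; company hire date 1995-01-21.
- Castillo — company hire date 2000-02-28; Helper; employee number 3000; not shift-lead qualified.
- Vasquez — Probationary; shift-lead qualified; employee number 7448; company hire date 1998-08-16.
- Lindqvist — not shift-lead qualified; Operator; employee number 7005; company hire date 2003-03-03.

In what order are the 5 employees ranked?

By classification: Pereira and Lindqvist (Operator); then Castillo (Helper); then Vasquez and Johansson (Probationary).
Pereira and Lindqvist are each not shift-lead qualified, so the next rule applies.
Pereira and Lindqvist both have employee number 7005, so the next rule applies.
Among Pereira and Lindqvist, by company hire date (later first): Pereira (2003-03-08) before Lindqvist (2003-03-03).
Vasquez and Johansson are each shift-lead qualified, so the next rule applies.
Vasquez and Johansson both have employee number 7448, so the next rule applies.
Among Vasquez and Johansson, by company hire date (later first): Vasquez (1998-08-16) before Johansson (1995-01-21).
Full order: Pereira, Lindqvist, Castillo, Vasquez, Johansson.

Pereira, Lindqvist, Castillo, Vasquez, Johansson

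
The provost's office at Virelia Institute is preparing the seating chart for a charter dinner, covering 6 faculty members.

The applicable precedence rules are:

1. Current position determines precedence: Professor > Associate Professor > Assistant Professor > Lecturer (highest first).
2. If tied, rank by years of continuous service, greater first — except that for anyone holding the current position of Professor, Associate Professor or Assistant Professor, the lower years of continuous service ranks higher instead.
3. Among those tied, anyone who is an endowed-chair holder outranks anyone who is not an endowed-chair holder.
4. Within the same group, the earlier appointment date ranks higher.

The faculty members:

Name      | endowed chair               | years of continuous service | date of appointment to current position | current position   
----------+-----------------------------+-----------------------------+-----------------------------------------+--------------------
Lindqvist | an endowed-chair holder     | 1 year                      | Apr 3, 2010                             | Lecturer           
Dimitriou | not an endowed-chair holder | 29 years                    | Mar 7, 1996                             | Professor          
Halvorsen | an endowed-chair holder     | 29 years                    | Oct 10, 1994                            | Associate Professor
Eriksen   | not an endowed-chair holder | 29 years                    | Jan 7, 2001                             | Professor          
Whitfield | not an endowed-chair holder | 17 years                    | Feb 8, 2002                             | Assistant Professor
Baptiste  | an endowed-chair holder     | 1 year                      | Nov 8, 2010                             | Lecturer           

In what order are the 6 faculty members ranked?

By current position: Dimitriou and Eriksen (Professor); then Halvorsen (Associate Professor); then Whitfield (Assistant Professor); then Lindqvist and Baptiste (Lecturer).
Dimitriou and Eriksen both have years of continuous service 29 years, so the next rule applies.
Dimitriou and Eriksen are each not an endowed-chair holder, so the next rule applies.
Among Dimitriou and Eriksen, by date of appointment to current position (earlier first): Dimitriou (Mar 7, 1996) before Eriksen (Jan 7, 2001).
Lindqvist and Baptiste both have years of continuous service 1 year, so the next rule applies.
Lindqvist and Baptiste are each an endowed-chair holder, so the next rule applies.
Among Lindqvist and Baptiste, by date of appointment to current position (earlier first): Lindqvist (Apr 3, 2010) before Baptiste (Nov 8, 2010).
Full order: Dimitriou, Eriksen, Halvorsen, Whitfield, Lindqvist, Baptiste.

Dimitriou, Eriksen, Halvorsen, Whitfield, Lindqvist, Baptiste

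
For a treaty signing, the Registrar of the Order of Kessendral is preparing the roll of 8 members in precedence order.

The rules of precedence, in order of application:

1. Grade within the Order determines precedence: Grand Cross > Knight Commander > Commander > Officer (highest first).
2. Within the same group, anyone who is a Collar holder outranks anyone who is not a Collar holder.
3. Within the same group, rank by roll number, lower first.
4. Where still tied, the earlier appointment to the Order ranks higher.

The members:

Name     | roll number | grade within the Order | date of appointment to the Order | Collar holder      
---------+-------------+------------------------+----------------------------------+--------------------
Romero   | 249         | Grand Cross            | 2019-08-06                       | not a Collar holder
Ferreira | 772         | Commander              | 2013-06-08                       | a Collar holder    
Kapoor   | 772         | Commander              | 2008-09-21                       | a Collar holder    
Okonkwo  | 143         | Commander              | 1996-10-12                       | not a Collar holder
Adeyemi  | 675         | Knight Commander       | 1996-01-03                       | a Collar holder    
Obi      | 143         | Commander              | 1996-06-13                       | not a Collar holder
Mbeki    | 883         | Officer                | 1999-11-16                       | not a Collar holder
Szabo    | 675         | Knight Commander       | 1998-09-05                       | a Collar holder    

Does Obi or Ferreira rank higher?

By grade within the Order: Romero (Grand Cross); then Adeyemi and Szabo (Knight Commander); then Kapoor, Ferreira, Obi and Okonkwo (Commander); then Mbeki (Officer).
Adeyemi and Szabo are each a Collar holder, so the next rule applies.
Adeyemi and Szabo both have roll number 675, so the next rule applies.
Among Adeyemi and Szabo, by date of appointment to the Order (earlier first): Adeyemi (1996-01-03) before Szabo (1998-09-05).
Among Kapoor, Ferreira, Obi and Okonkwo, a Collar holder before not a Collar holder: Kapoor and Ferreira (a Collar holder) before Obi and Okonkwo (not a Collar holder).
Kapoor and Ferreira both have roll number 772, so the next rule applies.
Among Kapoor and Ferreira, by date of appointment to the Order (earlier first): Kapoor (2008-09-21) before Ferreira (2013-06-08).
Obi and Okonkwo both have roll number 143, so the next rule applies.
Among Obi and Okonkwo, by date of appointment to the Order (earlier first): Obi (1996-06-13) before Okonkwo (1996-10-12).
So Ferreira takes precedence.

Ferreira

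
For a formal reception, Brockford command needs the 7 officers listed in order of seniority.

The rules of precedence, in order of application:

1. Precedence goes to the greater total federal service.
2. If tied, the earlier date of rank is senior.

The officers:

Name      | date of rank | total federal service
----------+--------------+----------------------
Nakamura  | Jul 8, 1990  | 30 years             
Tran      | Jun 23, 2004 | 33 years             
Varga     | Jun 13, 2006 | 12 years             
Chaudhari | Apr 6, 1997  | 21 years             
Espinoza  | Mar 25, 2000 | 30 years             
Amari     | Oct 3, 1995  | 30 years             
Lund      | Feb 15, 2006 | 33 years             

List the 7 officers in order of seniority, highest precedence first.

Tran, Lund, Nakamura, Amari, Espinoza, Chaudhari, Varga

By total federal service (higher first): Tran and Lund (both 33 years); then Nakamura, Amari and Espinoza (each 30 years); then Chaudhari (21 years); then Varga (12 years).
Among Tran and Lund, by date of rank (earlier first): Tran (Jun 23, 2004) before Lund (Feb 15, 2006).
Among Nakamura, Amari and Espinoza, by date of rank (earlier first): Nakamura (Jul 8, 1990) before Amari (Oct 3, 1995) before Espinoza (Mar 25, 2000).
Full order: Tran, Lund, Nakamura, Amari, Espinoza, Chaudhari, Varga.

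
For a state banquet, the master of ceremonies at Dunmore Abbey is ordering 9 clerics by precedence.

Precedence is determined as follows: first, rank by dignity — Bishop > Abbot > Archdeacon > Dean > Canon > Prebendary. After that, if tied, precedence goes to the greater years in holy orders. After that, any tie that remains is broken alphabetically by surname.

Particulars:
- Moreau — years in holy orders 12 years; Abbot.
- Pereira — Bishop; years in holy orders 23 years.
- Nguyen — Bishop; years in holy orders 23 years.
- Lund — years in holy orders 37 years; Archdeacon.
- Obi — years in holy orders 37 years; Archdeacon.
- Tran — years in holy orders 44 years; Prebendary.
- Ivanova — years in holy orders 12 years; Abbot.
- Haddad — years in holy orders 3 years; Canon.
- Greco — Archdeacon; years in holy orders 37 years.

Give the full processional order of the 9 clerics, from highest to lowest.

Nguyen, Pereira, Ivanova, Moreau, Greco, Lund, Obi, Haddad, Tran

By dignity: Nguyen and Pereira (Bishop); then Ivanova and Moreau (Abbot); then Greco, Lund and Obi (Archdeacon); then Haddad (Canon); then Tran (Prebendary).
Nguyen and Pereira both have years in holy orders 23 years, so the next rule applies.
Among Nguyen and Pereira, alphabetically by surname: Nguyen before Pereira.
Ivanova and Moreau both have years in holy orders 12 years, so the next rule applies.
Among Ivanova and Moreau, alphabetically by surname: Ivanova before Moreau.
Greco, Lund and Obi all have years in holy orders 37 years, so the next rule applies.
Among Greco, Lund and Obi, alphabetically by surname: Greco before Lund before Obi.
Full order: Nguyen, Pereira, Ivanova, Moreau, Greco, Lund, Obi, Haddad, Tran.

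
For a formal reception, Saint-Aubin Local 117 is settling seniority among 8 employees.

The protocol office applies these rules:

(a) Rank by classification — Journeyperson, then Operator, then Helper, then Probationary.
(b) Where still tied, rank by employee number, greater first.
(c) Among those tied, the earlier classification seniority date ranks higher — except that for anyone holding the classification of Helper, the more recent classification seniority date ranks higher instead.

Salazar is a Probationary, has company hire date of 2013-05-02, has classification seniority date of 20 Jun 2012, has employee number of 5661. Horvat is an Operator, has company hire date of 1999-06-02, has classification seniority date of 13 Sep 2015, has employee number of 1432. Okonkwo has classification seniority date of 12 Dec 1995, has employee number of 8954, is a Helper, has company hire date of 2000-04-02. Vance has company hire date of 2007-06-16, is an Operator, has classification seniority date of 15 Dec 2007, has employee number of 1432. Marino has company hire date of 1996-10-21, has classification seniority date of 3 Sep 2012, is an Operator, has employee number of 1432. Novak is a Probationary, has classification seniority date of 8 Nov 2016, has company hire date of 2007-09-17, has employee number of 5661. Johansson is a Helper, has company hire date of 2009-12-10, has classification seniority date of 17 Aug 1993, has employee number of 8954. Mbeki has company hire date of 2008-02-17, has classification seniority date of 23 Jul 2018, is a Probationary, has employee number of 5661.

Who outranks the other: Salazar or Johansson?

By classification: Vance, Marino and Horvat (Operator); then Okonkwo and Johansson (Helper); then Salazar, Novak and Mbeki (Probationary).
Vance, Marino and Horvat all have employee number 1432, so the next rule applies.
Among Vance, Marino and Horvat, by classification seniority date (earlier first): Vance (15 Dec 2007) before Marino (3 Sep 2012) before Horvat (13 Sep 2015).
Okonkwo and Johansson both have employee number 8954, so the next rule applies.
Among Okonkwo and Johansson, by classification seniority date (later first) (reversed rule for this group): Okonkwo (12 Dec 1995) before Johansson (17 Aug 1993).
Salazar, Novak and Mbeki all have employee number 5661, so the next rule applies.
Among Salazar, Novak and Mbeki, by classification seniority date (earlier first): Salazar (20 Jun 2012) before Novak (8 Nov 2016) before Mbeki (23 Jul 2018).
So Johansson takes precedence.

Johansson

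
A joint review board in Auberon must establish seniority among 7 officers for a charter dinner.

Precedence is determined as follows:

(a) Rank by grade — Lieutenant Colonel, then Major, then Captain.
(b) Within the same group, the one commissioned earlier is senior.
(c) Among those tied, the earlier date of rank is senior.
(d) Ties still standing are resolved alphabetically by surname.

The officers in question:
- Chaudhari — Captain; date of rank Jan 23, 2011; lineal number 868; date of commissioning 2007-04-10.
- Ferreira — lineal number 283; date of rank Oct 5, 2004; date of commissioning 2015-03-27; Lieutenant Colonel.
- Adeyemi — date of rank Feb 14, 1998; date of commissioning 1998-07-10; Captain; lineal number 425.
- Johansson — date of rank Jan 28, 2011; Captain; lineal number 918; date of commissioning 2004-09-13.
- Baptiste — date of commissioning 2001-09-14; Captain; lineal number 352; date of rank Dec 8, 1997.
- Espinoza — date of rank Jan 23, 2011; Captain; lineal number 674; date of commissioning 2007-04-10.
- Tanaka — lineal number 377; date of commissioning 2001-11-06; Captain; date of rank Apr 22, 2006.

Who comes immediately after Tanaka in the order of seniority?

Johansson

By grade: Ferreira (Lieutenant Colonel); then Adeyemi, Baptiste, Tanaka, Johansson, Chaudhari and Espinoza (Captain).
Among Adeyemi, Baptiste, Tanaka, Johansson, Chaudhari and Espinoza, by date of commissioning (earlier first): Adeyemi (1998-07-10) before Baptiste (2001-09-14) before Tanaka (2001-11-06) before Johansson (2004-09-13) before Chaudhari and Espinoza (2007-04-10).
Chaudhari and Espinoza both have date of rank Jan 23, 2011, so the next rule applies.
Among Chaudhari and Espinoza, alphabetically by surname: Chaudhari before Espinoza.
Order: Ferreira, Adeyemi, Baptiste, Tanaka, Johansson, Chaudhari, Espinoza.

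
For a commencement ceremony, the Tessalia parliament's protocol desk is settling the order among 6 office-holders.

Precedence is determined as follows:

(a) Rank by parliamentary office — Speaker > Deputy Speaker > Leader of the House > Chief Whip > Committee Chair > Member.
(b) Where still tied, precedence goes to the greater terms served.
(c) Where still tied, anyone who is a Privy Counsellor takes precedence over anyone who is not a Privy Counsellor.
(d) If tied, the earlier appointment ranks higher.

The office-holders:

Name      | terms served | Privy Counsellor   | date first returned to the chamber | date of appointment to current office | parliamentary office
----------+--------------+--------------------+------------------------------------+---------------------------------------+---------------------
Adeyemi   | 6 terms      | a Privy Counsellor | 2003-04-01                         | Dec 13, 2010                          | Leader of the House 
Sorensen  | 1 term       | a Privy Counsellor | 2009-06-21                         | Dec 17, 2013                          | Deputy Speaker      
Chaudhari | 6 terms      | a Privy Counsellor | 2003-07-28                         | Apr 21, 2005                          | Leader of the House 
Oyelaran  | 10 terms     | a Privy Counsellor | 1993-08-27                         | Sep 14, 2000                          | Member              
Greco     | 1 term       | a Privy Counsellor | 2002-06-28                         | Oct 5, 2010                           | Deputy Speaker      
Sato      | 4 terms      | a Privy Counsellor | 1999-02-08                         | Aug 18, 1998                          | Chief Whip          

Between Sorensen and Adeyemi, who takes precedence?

By parliamentary office: Greco and Sorensen (Deputy Speaker); then Chaudhari and Adeyemi (Leader of the House); then Sato (Chief Whip); then Oyelaran (Member).
Greco and Sorensen both have terms served 1 term, so the next rule applies.
Greco and Sorensen are each a Privy Counsellor, so the next rule applies.
Among Greco and Sorensen, by date of appointment to current office (earlier first): Greco (Oct 5, 2010) before Sorensen (Dec 17, 2013).
Chaudhari and Adeyemi both have terms served 6 terms, so the next rule applies.
Chaudhari and Adeyemi are each a Privy Counsellor, so the next rule applies.
Among Chaudhari and Adeyemi, by date of appointment to current office (earlier first): Chaudhari (Apr 21, 2005) before Adeyemi (Dec 13, 2010).
So Sorensen takes precedence.

Sorensen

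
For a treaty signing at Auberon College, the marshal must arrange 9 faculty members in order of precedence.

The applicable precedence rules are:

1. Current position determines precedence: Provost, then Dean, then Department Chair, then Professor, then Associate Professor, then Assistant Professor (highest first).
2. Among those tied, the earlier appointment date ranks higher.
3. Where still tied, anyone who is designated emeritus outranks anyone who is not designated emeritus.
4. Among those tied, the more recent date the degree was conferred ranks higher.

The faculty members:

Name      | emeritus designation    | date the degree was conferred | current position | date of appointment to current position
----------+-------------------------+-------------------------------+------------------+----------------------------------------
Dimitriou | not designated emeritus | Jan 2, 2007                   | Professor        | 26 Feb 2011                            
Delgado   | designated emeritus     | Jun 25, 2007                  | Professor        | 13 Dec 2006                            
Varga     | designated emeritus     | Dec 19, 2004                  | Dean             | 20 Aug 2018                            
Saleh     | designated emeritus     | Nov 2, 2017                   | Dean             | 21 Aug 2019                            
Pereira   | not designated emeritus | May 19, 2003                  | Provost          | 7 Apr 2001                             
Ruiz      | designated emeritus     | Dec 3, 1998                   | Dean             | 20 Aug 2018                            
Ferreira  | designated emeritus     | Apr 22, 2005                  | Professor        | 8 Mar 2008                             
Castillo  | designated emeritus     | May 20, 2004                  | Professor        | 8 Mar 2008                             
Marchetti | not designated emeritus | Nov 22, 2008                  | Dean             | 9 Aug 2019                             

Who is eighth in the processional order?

By current position: Pereira (Provost); then Varga, Ruiz, Marchetti and Saleh (Dean); then Delgado, Ferreira, Castillo and Dimitriou (Professor).
Among Varga, Ruiz, Marchetti and Saleh, by date of appointment to current position (earlier first): Varga and Ruiz (20 Aug 2018) before Marchetti (9 Aug 2019) before Saleh (21 Aug 2019).
Varga and Ruiz are each designated emeritus, so the next rule applies.
Among Varga and Ruiz, by date the degree was conferred (later first): Varga (Dec 19, 2004) before Ruiz (Dec 3, 1998).
Among Delgado, Ferreira, Castillo and Dimitriou, by date of appointment to current position (earlier first): Delgado (13 Dec 2006) before Ferreira and Castillo (8 Mar 2008) before Dimitriou (26 Feb 2011).
Ferreira and Castillo are each designated emeritus, so the next rule applies.
Among Ferreira and Castillo, by date the degree was conferred (later first): Ferreira (Apr 22, 2005) before Castillo (May 20, 2004).
Order: Pereira, Varga, Ruiz, Marchetti, Saleh, Delgado, Ferreira, Castillo, Dimitriou.

Castillo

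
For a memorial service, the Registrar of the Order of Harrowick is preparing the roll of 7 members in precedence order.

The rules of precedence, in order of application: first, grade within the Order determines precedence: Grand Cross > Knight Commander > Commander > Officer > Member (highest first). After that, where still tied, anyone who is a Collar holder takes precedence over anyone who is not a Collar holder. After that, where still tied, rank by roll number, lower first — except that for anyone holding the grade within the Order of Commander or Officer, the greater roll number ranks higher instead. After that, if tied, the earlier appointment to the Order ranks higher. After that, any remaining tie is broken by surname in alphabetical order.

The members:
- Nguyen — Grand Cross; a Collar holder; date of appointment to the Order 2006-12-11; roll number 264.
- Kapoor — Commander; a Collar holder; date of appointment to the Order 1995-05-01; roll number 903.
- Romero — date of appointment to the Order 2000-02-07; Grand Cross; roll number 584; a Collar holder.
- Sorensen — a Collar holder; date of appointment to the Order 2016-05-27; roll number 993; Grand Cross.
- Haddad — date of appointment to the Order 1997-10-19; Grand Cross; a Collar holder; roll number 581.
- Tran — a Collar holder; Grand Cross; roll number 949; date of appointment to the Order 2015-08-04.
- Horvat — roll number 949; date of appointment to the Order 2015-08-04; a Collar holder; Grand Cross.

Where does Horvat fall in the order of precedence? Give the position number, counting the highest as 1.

By grade within the Order: Nguyen, Haddad, Romero, Horvat, Tran and Sorensen (Grand Cross); then Kapoor (Commander).
Nguyen, Haddad, Romero, Horvat, Tran and Sorensen are each a Collar holder, so the next rule applies.
Among Nguyen, Haddad, Romero, Horvat, Tran and Sorensen, by roll number (lower first): Nguyen (264) before Haddad (581) before Romero (584) before Horvat and Tran (949) before Sorensen (993).
Horvat and Tran both have date of appointment to the Order 2015-08-04, so the next rule applies.
Among Horvat and Tran, alphabetically by surname: Horvat before Tran.
Order: Nguyen, Haddad, Romero, Horvat, Tran, Sorensen, Kapoor. So position 4.

4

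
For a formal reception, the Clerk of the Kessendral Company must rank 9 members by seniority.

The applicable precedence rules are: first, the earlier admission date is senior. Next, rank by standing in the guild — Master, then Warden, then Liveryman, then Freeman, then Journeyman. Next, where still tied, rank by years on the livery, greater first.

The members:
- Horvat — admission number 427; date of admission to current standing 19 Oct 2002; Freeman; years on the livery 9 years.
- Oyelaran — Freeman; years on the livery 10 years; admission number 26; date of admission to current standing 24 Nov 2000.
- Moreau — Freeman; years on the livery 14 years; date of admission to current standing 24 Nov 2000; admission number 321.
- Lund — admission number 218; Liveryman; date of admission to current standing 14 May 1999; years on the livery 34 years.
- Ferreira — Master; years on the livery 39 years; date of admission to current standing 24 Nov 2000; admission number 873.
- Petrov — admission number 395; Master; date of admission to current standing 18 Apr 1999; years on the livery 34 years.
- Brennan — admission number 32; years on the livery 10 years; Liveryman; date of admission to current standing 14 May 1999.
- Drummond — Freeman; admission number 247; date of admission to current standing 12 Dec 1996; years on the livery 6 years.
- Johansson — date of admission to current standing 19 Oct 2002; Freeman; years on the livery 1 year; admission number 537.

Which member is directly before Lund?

Petrov

By date of admission to current standing (earlier first): Drummond (12 Dec 1996); then Petrov (18 Apr 1999); then Lund and Brennan (both 14 May 1999); then Ferreira, Moreau and Oyelaran (each 24 Nov 2000); then Horvat and Johansson (both 19 Oct 2002).
Lund and Brennan are each Liveryman, so the next rule applies.
Among Lund and Brennan, by years on the livery (higher first): Lund (34 years) before Brennan (10 years).
Among Ferreira, Moreau and Oyelaran, by standing in the guild: Ferreira (Master) before Moreau and Oyelaran (Freeman).
Among Moreau and Oyelaran, by years on the livery (higher first): Moreau (14 years) before Oyelaran (10 years).
Horvat and Johansson are each Freeman, so the next rule applies.
Among Horvat and Johansson, by years on the livery (higher first): Horvat (9 years) before Johansson (1 year).
Order: Drummond, Petrov, Lund, Brennan, Ferreira, Moreau, Oyelaran, Horvat, Johansson.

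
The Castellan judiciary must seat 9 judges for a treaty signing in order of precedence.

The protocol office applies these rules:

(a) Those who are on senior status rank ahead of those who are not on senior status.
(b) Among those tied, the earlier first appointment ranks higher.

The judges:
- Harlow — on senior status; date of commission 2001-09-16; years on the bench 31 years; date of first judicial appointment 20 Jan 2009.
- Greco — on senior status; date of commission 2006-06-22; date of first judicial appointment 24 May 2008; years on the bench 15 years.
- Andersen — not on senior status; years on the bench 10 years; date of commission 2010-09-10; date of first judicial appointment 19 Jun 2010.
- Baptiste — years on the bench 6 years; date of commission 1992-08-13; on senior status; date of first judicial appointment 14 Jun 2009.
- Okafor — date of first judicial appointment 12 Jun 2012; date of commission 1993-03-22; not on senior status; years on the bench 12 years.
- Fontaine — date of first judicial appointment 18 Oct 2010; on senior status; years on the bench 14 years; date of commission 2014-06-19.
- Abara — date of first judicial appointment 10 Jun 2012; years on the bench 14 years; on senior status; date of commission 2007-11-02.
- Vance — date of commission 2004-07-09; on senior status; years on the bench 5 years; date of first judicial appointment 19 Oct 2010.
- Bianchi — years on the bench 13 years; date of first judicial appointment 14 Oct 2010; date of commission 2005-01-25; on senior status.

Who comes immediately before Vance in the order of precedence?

Fontaine

By the first rule: Greco, Harlow, Baptiste, Bianchi, Fontaine, Vance and Abara (each on senior status); then Andersen and Okafor (both not on senior status).
Among Greco, Harlow, Baptiste, Bianchi, Fontaine, Vance and Abara, by date of first judicial appointment (earlier first): Greco (24 May 2008) before Harlow (20 Jan 2009) before Baptiste (14 Jun 2009) before Bianchi (14 Oct 2010) before Fontaine (18 Oct 2010) before Vance (19 Oct 2010) before Abara (10 Jun 2012).
Among Andersen and Okafor, by date of first judicial appointment (earlier first): Andersen (19 Jun 2010) before Okafor (12 Jun 2012).
Order: Greco, Harlow, Baptiste, Bianchi, Fontaine, Vance, Abara, Andersen, Okafor.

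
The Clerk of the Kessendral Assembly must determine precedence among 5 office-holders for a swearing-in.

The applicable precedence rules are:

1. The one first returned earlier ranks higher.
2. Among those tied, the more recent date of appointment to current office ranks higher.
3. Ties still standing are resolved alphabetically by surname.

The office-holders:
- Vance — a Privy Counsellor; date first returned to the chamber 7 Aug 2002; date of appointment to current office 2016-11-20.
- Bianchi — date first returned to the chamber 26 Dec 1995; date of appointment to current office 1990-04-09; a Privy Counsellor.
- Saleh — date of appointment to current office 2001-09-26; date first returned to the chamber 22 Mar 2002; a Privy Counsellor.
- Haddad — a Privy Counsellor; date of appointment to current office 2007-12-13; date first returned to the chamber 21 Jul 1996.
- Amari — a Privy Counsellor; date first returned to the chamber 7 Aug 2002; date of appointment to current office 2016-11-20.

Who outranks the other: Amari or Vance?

Amari

By date first returned to the chamber (earlier first): Bianchi (26 Dec 1995); then Haddad (21 Jul 1996); then Saleh (22 Mar 2002); then Amari and Vance (both 7 Aug 2002).
Amari and Vance both have date of appointment to current office 2016-11-20, so the next rule applies.
Among Amari and Vance, alphabetically by surname: Amari before Vance.
So Amari takes precedence.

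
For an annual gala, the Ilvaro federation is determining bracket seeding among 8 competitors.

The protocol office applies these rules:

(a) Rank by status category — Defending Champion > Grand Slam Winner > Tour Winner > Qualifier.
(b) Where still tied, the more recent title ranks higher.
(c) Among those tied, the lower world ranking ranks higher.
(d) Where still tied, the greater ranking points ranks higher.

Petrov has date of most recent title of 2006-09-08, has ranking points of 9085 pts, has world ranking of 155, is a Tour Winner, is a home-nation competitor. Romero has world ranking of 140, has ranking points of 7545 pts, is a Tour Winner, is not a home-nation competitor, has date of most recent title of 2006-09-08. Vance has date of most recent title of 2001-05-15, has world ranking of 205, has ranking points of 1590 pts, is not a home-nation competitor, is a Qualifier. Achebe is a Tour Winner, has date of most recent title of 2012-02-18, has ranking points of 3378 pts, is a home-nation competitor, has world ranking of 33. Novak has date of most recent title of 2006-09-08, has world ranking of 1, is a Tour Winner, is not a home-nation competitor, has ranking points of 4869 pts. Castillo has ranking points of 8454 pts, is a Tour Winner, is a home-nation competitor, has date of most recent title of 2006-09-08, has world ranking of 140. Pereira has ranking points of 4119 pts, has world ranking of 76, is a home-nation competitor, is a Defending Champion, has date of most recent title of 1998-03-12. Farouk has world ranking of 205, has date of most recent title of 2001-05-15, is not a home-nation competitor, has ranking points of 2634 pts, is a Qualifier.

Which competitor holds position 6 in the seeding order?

By status category: Pereira (Defending Champion); then Achebe, Novak, Castillo, Romero and Petrov (Tour Winner); then Farouk and Vance (Qualifier).
Among Achebe, Novak, Castillo, Romero and Petrov, by date of most recent title (later first): Achebe (2012-02-18) before Novak, Castillo, Romero and Petrov (2006-09-08).
Among Novak, Castillo, Romero and Petrov, by world ranking (lower first): Novak (1) before Castillo and Romero (140) before Petrov (155).
Among Castillo and Romero, by ranking points (higher first): Castillo (8454 pts) before Romero (7545 pts).
Farouk and Vance both have date of most recent title 2001-05-15, so the next rule applies.
Farouk and Vance both have world ranking 205, so the next rule applies.
Among Farouk and Vance, by ranking points (higher first): Farouk (2634 pts) before Vance (1590 pts).
Order: Pereira, Achebe, Novak, Castillo, Romero, Petrov, Farouk, Vance.

Petrov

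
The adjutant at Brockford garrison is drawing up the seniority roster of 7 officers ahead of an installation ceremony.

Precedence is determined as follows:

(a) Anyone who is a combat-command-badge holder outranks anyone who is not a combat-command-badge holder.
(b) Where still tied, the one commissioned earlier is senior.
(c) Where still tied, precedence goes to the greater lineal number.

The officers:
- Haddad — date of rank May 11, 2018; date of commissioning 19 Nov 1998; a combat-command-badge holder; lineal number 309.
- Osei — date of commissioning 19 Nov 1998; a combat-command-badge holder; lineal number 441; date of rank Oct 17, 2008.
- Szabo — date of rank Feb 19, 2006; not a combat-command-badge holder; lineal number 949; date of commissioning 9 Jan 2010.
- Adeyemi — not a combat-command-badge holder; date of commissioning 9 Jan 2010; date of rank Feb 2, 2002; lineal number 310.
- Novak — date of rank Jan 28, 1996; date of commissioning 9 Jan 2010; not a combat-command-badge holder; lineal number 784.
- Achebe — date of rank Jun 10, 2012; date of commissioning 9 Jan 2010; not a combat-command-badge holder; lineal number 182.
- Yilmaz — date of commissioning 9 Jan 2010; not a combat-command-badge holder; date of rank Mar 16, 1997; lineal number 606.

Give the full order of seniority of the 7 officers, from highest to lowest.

By the first rule: Osei and Haddad (both a combat-command-badge holder); then Szabo, Novak, Yilmaz, Adeyemi and Achebe (each not a combat-command-badge holder).
Osei and Haddad both have date of commissioning 19 Nov 1998, so the next rule applies.
Among Osei and Haddad, by lineal number (higher first): Osei (441) before Haddad (309).
Szabo, Novak, Yilmaz, Adeyemi and Achebe all have date of commissioning 9 Jan 2010, so the next rule applies.
Among Szabo, Novak, Yilmaz, Adeyemi and Achebe, by lineal number (higher first): Szabo (949) before Novak (784) before Yilmaz (606) before Adeyemi (310) before Achebe (182).
Full order: Osei, Haddad, Szabo, Novak, Yilmaz, Adeyemi, Achebe.

Osei, Haddad, Szabo, Novak, Yilmaz, Adeyemi, Achebe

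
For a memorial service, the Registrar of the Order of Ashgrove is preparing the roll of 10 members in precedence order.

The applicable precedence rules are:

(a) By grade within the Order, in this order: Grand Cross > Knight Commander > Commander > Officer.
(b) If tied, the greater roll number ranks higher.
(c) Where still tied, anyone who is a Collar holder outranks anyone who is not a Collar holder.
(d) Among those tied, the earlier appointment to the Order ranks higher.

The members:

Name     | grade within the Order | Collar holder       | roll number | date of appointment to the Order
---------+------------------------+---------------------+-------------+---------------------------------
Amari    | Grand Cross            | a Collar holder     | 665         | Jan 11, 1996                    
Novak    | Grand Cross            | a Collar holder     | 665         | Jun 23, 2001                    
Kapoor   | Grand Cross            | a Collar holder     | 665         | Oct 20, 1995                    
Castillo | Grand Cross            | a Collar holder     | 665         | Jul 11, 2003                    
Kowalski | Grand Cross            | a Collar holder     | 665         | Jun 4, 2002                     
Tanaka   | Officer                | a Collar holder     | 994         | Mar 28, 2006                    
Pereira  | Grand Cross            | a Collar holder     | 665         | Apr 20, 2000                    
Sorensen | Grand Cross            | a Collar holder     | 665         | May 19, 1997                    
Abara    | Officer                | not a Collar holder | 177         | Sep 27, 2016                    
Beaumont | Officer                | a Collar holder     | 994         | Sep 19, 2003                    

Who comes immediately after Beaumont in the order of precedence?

Tanaka

By grade within the Order: Kapoor, Amari, Sorensen, Pereira, Novak, Kowalski and Castillo (Grand Cross); then Beaumont, Tanaka and Abara (Officer).
Kapoor, Amari, Sorensen, Pereira, Novak, Kowalski and Castillo all have roll number 665, so the next rule applies.
Kapoor, Amari, Sorensen, Pereira, Novak, Kowalski and Castillo are each a Collar holder, so the next rule applies.
Among Kapoor, Amari, Sorensen, Pereira, Novak, Kowalski and Castillo, by date of appointment to the Order (earlier first): Kapoor (Oct 20, 1995) before Amari (Jan 11, 1996) before Sorensen (May 19, 1997) before Pereira (Apr 20, 2000) before Novak (Jun 23, 2001) before Kowalski (Jun 4, 2002) before Castillo (Jul 11, 2003).
Among Beaumont, Tanaka and Abara, by roll number (higher first): Beaumont and Tanaka (994) before Abara (177).
Beaumont and Tanaka are each a Collar holder, so the next rule applies.
Among Beaumont and Tanaka, by date of appointment to the Order (earlier first): Beaumont (Sep 19, 2003) before Tanaka (Mar 28, 2006).
Order: Kapoor, Amari, Sorensen, Pereira, Novak, Kowalski, Castillo, Beaumont, Tanaka, Abara.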